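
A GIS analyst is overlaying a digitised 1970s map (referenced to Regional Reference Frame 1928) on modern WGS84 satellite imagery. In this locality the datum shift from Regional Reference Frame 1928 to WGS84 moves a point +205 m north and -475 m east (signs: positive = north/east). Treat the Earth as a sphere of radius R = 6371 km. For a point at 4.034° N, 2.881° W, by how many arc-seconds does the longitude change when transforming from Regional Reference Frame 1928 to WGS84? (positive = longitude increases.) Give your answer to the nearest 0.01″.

At latitude 4.034°, cos φ = 0.997522.
One radian of longitude at latitude φ spans R cos φ, so Δλ = ΔE / (R cos φ) = -475.0 / (6371000 × 0.997522) = -7.4742e-05 rad = -15.417″.

Δλ = -15.42″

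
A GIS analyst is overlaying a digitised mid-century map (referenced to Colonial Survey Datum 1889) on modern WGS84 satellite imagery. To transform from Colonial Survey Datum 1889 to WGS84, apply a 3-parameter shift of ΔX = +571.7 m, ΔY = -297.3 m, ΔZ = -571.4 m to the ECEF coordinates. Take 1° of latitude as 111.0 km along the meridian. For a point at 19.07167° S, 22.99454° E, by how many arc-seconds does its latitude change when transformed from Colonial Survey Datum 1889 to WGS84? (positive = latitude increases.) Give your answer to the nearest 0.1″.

Δφ = -13.2″

sin φ = -0.326751, cos φ = 0.945111, sin λ = 0.390643, cos λ = 0.920542.
North component: ΔN = −sin φ cos λ·ΔX − sin φ sin λ·ΔY + cos φ·ΔZ = −(-0.326751)(0.920542)(571.7) − (-0.326751)(0.390643)(-297.3) + (0.945111)(-571.4) = -406.02 m.
1° of latitude spans 111000 m, so Δφ = -406.02 / 111000 × 3600 = -13.168″.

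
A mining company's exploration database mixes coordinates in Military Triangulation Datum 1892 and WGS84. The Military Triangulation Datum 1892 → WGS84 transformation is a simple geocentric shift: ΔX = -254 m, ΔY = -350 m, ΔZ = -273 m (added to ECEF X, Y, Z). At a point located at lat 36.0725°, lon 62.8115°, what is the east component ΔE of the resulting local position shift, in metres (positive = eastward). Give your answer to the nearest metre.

At φ = 36.0725°, λ = 62.8115°: sin φ = 0.588808, cos φ = 0.808273, sin λ = 0.889508, cos λ = 0.456919.
ΔE = −sin λ·ΔX + cos λ·ΔY = −(0.889508)·(-254) + (0.456919)·(-350) = 66.01 m.

ΔE = 66 m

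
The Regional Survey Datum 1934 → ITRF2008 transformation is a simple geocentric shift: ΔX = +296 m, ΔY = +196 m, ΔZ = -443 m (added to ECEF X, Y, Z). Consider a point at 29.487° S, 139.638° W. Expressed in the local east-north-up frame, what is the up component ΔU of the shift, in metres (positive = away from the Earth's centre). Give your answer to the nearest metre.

At φ = -29.487°, λ = -139.638°: sin φ = -0.492226, cos φ = 0.870467, sin λ = -0.647615, cos λ = -0.761968.
ΔU = cos φ cos λ·ΔX + cos φ sin λ·ΔY + sin φ·ΔZ = (0.870467)(-0.761968)(296) + (0.870467)(-0.647615)(196) + (-0.492226)(-443) = -88.76 m.

ΔU = -89 m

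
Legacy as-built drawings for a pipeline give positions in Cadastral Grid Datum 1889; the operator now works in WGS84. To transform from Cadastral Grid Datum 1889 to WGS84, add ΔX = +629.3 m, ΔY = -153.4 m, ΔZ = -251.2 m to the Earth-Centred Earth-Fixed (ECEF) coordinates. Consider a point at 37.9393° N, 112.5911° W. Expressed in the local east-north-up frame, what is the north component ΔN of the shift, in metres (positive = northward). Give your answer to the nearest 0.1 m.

At φ = 37.9393°, λ = -112.5911°: sin φ = 0.614826, cos φ = 0.788663, sin λ = -0.923270, cos λ = -0.384152.
ΔN = −sin φ cos λ·ΔX − sin φ sin λ·ΔY + cos φ·ΔZ = −(0.614826)(-0.384152)(629.3) − (0.614826)(-0.923270)(-153.4) + (0.788663)(-251.2) = -136.56 m.

ΔN = -136.6 m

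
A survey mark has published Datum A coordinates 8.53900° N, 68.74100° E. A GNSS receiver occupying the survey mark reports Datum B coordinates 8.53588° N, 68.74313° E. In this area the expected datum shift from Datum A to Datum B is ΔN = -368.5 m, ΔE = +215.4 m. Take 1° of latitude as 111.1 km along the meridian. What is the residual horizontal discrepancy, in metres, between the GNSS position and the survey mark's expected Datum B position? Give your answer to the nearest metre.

Observed coordinate differences: Δφ = -0.00312°, Δλ = +0.00213°.
Converting to metres (1° lat = 111100 m, cos φ = 0.988915): observed ΔN = -346.6 m, observed ΔE = 234.0 m.
Subtracting the expected shift leaves a residual of -346.6 − (-368.5) = 21.9 m north and 234.0 − (215.4) = 18.6 m east.
Residual distance = √(21.9² + 18.6²) = 28.7 m.

29 m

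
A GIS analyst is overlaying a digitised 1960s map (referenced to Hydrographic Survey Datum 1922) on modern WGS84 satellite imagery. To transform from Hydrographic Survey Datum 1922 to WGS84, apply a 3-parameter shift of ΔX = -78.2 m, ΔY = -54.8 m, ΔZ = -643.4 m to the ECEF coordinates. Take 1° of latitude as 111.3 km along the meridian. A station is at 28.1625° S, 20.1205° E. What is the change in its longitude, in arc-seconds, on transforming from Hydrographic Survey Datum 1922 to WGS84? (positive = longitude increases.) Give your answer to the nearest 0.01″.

sin φ = -0.471974, cos φ = 0.881613, sin λ = 0.343996, cos λ = 0.938971.
East component: ΔE = −sin λ·ΔX + cos λ·ΔY = −(0.343996)(-78.2) + (0.938971)(-54.8) = -24.56 m.
1° of latitude spans 111300 m; at latitude φ, 1° of longitude spans that × cos φ = 98123.5 m, so Δλ = -24.56 / 98123.5 × 3600 = -0.901″.

Δλ = -0.90″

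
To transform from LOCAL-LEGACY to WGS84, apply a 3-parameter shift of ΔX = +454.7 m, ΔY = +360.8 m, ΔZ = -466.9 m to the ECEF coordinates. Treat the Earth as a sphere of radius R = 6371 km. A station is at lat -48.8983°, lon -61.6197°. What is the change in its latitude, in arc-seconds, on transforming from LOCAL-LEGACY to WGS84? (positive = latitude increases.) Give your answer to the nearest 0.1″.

Δφ = -12.4″

sin φ = -0.753544, cos φ = 0.657398, sin λ = -0.879812, cos λ = 0.475322.
North component: ΔN = −sin φ cos λ·ΔX − sin φ sin λ·ΔY + cos φ·ΔZ = −(-0.753544)(0.475322)(454.7) − (-0.753544)(-0.879812)(360.8) + (0.657398)(-466.9) = -383.28 m.
1° of latitude spans πR/180 = 111195 m, so Δφ = -383.28 / 111195 × 3600 = -12.409″.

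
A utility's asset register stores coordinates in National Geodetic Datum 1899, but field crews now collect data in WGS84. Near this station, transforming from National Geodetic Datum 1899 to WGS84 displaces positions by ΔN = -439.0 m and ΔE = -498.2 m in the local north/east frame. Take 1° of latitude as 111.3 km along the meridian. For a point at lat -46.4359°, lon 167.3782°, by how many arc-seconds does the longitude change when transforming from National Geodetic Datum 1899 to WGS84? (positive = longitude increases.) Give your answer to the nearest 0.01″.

Δλ = -23.38″

At latitude -46.4359°, cos φ = 0.689166.
1° of longitude at this latitude = 111.3 × cos φ = 76.70 km, so Δλ = -498.2 / 76704.1 = -0.0064951° = -23.382″.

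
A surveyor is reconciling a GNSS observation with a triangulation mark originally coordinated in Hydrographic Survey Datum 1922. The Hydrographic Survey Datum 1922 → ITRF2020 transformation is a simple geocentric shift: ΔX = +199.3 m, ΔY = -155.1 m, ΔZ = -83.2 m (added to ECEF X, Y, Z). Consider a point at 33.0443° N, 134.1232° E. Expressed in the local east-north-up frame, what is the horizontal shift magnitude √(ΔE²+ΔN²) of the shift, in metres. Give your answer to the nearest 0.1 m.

The local east axis at (φ, λ) is (−sin λ, cos λ, 0), so ΔE = −sin(134.1232°)·199.3 + cos(134.1232°)·(-155.1) = -35.09 m.
The local north axis is (−sin φ cos λ, −sin φ sin λ, cos φ), giving ΔN = 75.660 + 60.711 − 69.742 = 66.63 m.
Horizontal magnitude = √(ΔE² + ΔN²) = √((-35.09)² + 66.63²) = 75.30 m.

75.3 m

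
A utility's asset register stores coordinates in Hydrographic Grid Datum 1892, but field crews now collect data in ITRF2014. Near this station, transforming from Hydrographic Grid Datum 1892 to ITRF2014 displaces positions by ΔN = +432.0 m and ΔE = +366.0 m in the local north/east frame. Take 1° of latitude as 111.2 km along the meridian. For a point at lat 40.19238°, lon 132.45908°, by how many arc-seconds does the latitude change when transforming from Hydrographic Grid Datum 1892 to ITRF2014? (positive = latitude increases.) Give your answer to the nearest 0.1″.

Δφ = 14.0″

1° of latitude = 111.2 km, so Δφ = 432.0 / 111200 = 0.0038849° = 13.986″.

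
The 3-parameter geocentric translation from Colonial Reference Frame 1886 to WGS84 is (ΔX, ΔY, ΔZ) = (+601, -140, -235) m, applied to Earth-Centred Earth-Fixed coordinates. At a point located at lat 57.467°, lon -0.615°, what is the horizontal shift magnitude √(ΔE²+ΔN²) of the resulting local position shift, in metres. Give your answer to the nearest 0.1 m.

648.2 m

The local east axis at (φ, λ) is (−sin λ, cos λ, 0), so ΔE = −sin(-0.615°)·601 + cos(-0.615°)·(-140) = -133.54 m.
The local north axis is (−sin φ cos λ, −sin φ sin λ, cos φ), giving ΔN = -506.663 − 1.267 − 126.380 = -634.31 m.
Horizontal magnitude = √(ΔE² + ΔN²) = √((-133.54)² + (-634.31)²) = 648.21 m.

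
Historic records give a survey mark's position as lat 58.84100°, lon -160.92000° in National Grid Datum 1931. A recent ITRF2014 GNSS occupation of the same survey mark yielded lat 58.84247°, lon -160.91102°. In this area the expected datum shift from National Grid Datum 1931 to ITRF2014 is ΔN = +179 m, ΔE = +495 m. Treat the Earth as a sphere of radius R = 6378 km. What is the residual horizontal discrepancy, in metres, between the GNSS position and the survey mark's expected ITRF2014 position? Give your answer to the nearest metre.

Observed coordinate differences: Δφ = +0.00147°, Δλ = +0.00898°.
Converting to metres (1° lat = 111317 m, cos φ = 0.517415): observed ΔN = 163.6 m, observed ΔE = 517.2 m.
Subtracting the expected shift leaves a residual of 163.6 − (179) = -15.4 m north and 517.2 − (495) = 22.2 m east.
Residual distance = √((-15.4)² + 22.2²) = 27.0 m.

27 m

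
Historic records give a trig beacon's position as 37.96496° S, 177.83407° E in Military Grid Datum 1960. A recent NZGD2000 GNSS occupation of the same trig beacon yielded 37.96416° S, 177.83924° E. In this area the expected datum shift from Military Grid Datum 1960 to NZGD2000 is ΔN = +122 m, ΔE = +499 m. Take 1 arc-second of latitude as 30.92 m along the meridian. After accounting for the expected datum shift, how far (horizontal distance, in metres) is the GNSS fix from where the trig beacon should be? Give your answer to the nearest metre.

Observed coordinate differences: Δφ = +0.00080°, Δλ = +0.00517°.
Converting to metres (1° lat = 111312 m, cos φ = 0.788387): observed ΔN = 89.0 m, observed ΔE = 453.7 m.
Subtracting the expected shift leaves a residual of 89.0 − (122) = -33.0 m north and 453.7 − (499) = -45.3 m east.
Residual distance = √((-33.0)² + (-45.3)²) = 56.0 m.

56 m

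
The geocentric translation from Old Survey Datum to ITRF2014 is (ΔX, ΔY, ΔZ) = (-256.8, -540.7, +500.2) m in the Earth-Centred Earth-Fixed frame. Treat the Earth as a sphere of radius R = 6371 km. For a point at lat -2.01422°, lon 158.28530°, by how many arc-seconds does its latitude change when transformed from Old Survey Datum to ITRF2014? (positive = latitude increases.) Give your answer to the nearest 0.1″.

sin φ = -0.035148, cos φ = 0.999382, sin λ = 0.369985, cos λ = -0.929038.
North component: ΔN = −sin φ cos λ·ΔX − sin φ sin λ·ΔY + cos φ·ΔZ = −(-0.035148)(-0.929038)(-256.8) − (-0.035148)(0.369985)(-540.7) + (0.999382)(500.2) = 501.25 m.
1° of latitude spans πR/180 = 111195 m, so Δφ = 501.25 / 111195 × 3600 = 16.228″.

Δφ = 16.2″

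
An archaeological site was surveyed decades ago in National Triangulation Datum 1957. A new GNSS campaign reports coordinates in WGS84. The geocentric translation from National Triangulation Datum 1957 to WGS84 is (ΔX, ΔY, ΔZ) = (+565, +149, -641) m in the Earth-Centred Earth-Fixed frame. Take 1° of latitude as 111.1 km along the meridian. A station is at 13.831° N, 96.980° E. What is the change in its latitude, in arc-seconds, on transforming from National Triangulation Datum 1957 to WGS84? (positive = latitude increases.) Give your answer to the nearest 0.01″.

Δφ = -20.78″

sin φ = 0.239059, cos φ = 0.971005, sin λ = 0.992589, cos λ = -0.121523.
North component: ΔN = −sin φ cos λ·ΔX − sin φ sin λ·ΔY + cos φ·ΔZ = −(0.239059)(-0.121523)(565) − (0.239059)(0.992589)(149) + (0.971005)(-641) = -641.36 m.
1° of latitude spans 111100 m, so Δφ = -641.36 / 111100 × 3600 = -20.782″.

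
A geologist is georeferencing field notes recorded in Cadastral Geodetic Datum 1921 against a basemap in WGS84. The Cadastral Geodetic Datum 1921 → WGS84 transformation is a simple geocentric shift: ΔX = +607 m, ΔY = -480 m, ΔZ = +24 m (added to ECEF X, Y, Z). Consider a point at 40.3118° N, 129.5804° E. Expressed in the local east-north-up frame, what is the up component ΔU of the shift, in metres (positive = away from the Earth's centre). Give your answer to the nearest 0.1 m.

ΔU = -561.5 m

At φ = 40.3118°, λ = 129.5804°: sin φ = 0.646947, cos φ = 0.762535, sin λ = 0.770731, cos λ = -0.637160.
ΔU = cos φ cos λ·ΔX + cos φ sin λ·ΔY + sin φ·ΔZ = (0.762535)(-0.637160)(607) + (0.762535)(0.770731)(-480) + (0.646947)(24) = -561.49 m.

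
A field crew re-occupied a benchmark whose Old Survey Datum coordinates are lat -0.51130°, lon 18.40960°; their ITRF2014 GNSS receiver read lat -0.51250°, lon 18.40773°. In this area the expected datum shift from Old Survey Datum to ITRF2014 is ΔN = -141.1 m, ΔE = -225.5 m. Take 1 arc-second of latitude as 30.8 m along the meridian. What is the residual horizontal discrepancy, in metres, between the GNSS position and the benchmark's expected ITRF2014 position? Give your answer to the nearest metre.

Observed coordinate differences: Δφ = -0.00120°, Δλ = -0.00187°.
Converting to metres (1° lat = 110880 m, cos φ = 0.999960): observed ΔN = -133.1 m, observed ΔE = -207.3 m.
Subtracting the expected shift leaves a residual of -133.1 − (-141.1) = 8.0 m north and -207.3 − (-225.5) = 18.2 m east.
Residual distance = √(8.0² + 18.2²) = 19.9 m.

20 m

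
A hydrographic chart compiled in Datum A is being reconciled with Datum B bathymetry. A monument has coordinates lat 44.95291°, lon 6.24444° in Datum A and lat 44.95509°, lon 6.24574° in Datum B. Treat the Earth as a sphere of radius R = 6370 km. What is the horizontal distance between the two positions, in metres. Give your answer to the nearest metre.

263 m

Δφ = 44.95509° − 44.95291° = +0.00218°; Δλ = 6.24574° − 6.24444° = +0.00130°.
1° along a meridian = πR/180 = 111177 m.
ΔN = Δφ × 111177 = 242.4 m; ΔE = Δλ × 111177 × cos(44.95291°) = +0.00130 × 111177 × 0.707688 = 102.3 m.
Distance = √(ΔE² + ΔN²) = √(102.3² + 242.4²) = 263.1 m.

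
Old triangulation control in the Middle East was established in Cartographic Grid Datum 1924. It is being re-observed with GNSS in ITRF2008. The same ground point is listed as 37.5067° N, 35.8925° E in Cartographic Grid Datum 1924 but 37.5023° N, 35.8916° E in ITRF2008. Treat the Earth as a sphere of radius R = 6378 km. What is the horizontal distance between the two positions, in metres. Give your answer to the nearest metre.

496 m

Δφ = 37.5023° − 37.5067° = -0.0044°; Δλ = 35.8916° − 35.8925° = -0.0009°.
1° along a meridian = πR/180 = 111317 m.
ΔN = Δφ × 111317 = -489.8 m; ΔE = Δλ × 111317 × cos(37.5067°) = -0.0009 × 111317 × 0.793282 = -79.5 m.
Distance = √(ΔE² + ΔN²) = √((-79.5)² + (-489.8)²) = 496.2 m.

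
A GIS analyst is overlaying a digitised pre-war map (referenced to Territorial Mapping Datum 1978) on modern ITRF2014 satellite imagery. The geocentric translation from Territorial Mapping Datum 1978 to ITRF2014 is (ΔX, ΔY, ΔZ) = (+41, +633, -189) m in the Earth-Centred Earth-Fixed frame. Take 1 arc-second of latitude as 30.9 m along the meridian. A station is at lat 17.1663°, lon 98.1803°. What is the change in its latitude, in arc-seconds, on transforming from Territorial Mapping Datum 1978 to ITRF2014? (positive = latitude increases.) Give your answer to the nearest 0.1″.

Δφ = -11.8″

sin φ = 0.295146, cos φ = 0.955452, sin λ = 0.989825, cos λ = -0.142289.
North component: ΔN = −sin φ cos λ·ΔX − sin φ sin λ·ΔY + cos φ·ΔZ = −(0.295146)(-0.142289)(41) − (0.295146)(0.989825)(633) + (0.955452)(-189) = -363.79 m.
1° of latitude spans 3600 × 30.90 = 111240 m, so Δφ = -363.79 / 111240 × 3600 = -11.773″.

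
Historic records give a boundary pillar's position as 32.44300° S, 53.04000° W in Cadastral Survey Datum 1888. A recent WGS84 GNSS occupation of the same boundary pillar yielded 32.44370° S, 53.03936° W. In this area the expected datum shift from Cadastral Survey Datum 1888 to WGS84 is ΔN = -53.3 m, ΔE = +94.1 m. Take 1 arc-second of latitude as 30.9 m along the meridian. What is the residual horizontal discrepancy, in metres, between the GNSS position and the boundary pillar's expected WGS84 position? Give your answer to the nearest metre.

42 m

Observed coordinate differences: Δφ = -0.00070°, Δλ = +0.00064°.
Converting to metres (1° lat = 111240 m, cos φ = 0.843926): observed ΔN = -77.9 m, observed ΔE = 60.1 m.
Subtracting the expected shift leaves a residual of -77.9 − (-53.3) = -24.6 m north and 60.1 − (94.1) = -34.0 m east.
Residual distance = √((-24.6)² + (-34.0)²) = 42.0 m.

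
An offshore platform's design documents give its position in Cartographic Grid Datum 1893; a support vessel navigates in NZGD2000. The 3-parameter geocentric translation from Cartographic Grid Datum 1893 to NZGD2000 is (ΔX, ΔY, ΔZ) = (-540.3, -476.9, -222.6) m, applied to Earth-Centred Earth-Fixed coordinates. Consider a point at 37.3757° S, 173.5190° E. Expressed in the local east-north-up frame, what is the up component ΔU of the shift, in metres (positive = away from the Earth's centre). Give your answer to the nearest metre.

The local up (radial) axis is (cos φ cos λ, cos φ sin λ, sin φ), giving ΔU = 426.617 − 42.777 + 135.127 = 518.97 m.

ΔU = 519 m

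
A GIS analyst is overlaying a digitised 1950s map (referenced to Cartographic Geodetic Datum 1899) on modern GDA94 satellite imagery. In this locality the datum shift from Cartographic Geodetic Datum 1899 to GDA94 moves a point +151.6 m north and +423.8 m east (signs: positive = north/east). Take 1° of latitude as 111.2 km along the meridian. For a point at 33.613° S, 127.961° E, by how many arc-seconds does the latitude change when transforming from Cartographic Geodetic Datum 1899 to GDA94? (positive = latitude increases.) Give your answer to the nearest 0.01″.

Δφ = 4.91″

1° of latitude = 111.2 km, so Δφ = 151.6 / 111200 = 0.0013633° = 4.908″.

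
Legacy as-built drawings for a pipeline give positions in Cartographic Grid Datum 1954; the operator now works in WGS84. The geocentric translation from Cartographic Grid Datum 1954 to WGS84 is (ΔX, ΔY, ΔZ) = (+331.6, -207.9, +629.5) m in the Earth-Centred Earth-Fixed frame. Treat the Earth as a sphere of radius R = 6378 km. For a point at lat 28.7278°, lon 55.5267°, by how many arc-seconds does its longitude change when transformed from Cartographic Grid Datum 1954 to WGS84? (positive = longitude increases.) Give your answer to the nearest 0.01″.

Δλ = -14.42″

sin φ = 0.480649, cos φ = 0.876913, sin λ = 0.824390, cos λ = 0.566022.
East component: ΔE = −sin λ·ΔX + cos λ·ΔY = −(0.824390)(331.6) + (0.566022)(-207.9) = -391.04 m.
1° of latitude spans πR/180 = 111317 m; at latitude φ, 1° of longitude spans that × cos φ = 97615.4 m, so Δλ = -391.04 / 97615.4 × 3600 = -14.421″.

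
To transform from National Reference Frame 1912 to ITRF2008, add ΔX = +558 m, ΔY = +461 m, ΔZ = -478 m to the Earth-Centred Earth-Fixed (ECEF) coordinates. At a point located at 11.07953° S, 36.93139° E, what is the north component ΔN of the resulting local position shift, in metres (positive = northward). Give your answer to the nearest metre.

At φ = -11.07953°, λ = 36.93139°: sin φ = -0.192171, cos φ = 0.981361, sin λ = 0.600858, cos λ = 0.799356.
ΔN = −sin φ cos λ·ΔX − sin φ sin λ·ΔY + cos φ·ΔZ = −(-0.192171)(0.799356)(558) − (-0.192171)(0.600858)(461) + (0.981361)(-478) = -330.14 m.

ΔN = -330 m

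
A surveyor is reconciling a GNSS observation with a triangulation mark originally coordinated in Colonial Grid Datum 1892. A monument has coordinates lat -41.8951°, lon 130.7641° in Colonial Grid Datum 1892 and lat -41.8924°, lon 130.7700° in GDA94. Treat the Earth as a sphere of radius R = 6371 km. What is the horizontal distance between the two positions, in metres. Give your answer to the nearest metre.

573 m

Δφ = -41.8924° − -41.8951° = +0.0027°; Δλ = 130.7700° − 130.7641° = +0.0059°.
1° along a meridian = πR/180 = 111195 m.
ΔN = Δφ × 111195 = 300.2 m; ΔE = Δλ × 111195 × cos(-41.8951°) = +0.0059 × 111195 × 0.744369 = 488.3 m.
Distance = √(ΔE² + ΔN²) = √(488.3² + 300.2²) = 573.2 m.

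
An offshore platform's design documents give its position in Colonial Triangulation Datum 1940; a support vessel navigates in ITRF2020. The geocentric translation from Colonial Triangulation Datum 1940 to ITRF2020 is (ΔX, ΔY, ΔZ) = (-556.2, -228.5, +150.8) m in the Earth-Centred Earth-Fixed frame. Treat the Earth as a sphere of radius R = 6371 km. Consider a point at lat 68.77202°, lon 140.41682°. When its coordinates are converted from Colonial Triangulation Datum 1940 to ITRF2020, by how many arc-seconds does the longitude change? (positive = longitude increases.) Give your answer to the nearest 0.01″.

sin φ = 0.932147, cos φ = 0.362080, sin λ = 0.637198, cos λ = -0.770700.
East component: ΔE = −sin λ·ΔX + cos λ·ΔY = −(0.637198)(-556.2) + (-0.770700)(-228.5) = 530.51 m.
1° of latitude spans πR/180 = 111195 m; at latitude φ, 1° of longitude spans that × cos φ = 40261.4 m, so Δλ = 530.51 / 40261.4 × 3600 = 47.436″.

Δλ = 47.44″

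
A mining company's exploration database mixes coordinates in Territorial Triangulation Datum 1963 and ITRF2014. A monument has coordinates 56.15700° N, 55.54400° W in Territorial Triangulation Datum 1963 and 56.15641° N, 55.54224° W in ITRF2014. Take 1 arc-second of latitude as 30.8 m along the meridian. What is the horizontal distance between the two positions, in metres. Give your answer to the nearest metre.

127 m

Δφ = 56.15641° − 56.15700° = -0.00059°; Δλ = -55.54224° − -55.54400° = +0.00176°.
1° of latitude = 3600 × 30.80 = 110880 m.
ΔN = Δφ × 110880 = -65.4 m; ΔE = Δλ × 110880 × cos(56.15700°) = +0.00176 × 110880 × 0.556919 = 108.7 m.
Distance = √(ΔE² + ΔN²) = √(108.7² + (-65.4)²) = 126.9 m.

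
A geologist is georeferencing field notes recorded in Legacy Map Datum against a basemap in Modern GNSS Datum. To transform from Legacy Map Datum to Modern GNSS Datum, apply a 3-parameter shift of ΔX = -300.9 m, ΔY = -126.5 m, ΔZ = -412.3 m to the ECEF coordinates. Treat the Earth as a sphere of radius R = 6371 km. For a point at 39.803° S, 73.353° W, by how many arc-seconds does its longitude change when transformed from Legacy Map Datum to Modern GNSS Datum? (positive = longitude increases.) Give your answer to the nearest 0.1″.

sin φ = -0.640150, cos φ = 0.768250, sin λ = -0.958088, cos λ = 0.286474.
East component: ΔE = −sin λ·ΔX + cos λ·ΔY = −(-0.958088)(-300.9) + (0.286474)(-126.5) = -324.53 m.
1° of latitude spans πR/180 = 111195 m; at latitude φ, 1° of longitude spans that × cos φ = 85425.5 m, so Δλ = -324.53 / 85425.5 × 3600 = -13.676″.

Δλ = -13.7″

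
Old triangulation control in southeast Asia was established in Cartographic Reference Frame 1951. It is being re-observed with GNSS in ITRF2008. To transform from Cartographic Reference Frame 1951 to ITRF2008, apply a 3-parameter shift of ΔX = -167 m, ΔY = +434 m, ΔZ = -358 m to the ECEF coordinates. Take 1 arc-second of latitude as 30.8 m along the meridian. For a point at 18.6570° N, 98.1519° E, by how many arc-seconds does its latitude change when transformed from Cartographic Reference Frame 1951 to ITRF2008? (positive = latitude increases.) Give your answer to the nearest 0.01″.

Δφ = -15.72″

sin φ = 0.319902, cos φ = 0.947451, sin λ = 0.989896, cos λ = -0.141798.
North component: ΔN = −sin φ cos λ·ΔX − sin φ sin λ·ΔY + cos φ·ΔZ = −(0.319902)(-0.141798)(-167) − (0.319902)(0.989896)(434) + (0.947451)(-358) = -484.20 m.
1° of latitude spans 3600 × 30.80 = 110880 m, so Δφ = -484.20 / 110880 × 3600 = -15.721″.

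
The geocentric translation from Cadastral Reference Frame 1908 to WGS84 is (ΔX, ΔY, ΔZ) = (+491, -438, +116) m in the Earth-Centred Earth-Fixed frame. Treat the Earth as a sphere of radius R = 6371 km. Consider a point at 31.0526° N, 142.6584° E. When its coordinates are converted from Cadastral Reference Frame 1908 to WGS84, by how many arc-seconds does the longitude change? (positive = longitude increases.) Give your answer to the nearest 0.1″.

Δλ = 1.9″

sin φ = 0.515825, cos φ = 0.856694, sin λ = 0.606566, cos λ = -0.795033.
East component: ΔE = −sin λ·ΔX + cos λ·ΔY = −(0.606566)(491) + (-0.795033)(-438) = 50.40 m.
1° of latitude spans πR/180 = 111195 m; at latitude φ, 1° of longitude spans that × cos φ = 95260.0 m, so Δλ = 50.40 / 95260.0 × 3600 = 1.905″.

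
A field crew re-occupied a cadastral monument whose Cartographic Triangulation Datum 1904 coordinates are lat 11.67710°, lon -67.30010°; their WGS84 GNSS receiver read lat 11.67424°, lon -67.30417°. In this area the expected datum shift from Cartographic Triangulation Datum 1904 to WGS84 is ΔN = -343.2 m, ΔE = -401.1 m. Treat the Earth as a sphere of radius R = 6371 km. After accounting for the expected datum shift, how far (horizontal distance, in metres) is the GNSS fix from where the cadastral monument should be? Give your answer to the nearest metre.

Observed coordinate differences: Δφ = -0.00286°, Δλ = -0.00407°.
Converting to metres (1° lat = 111195 m, cos φ = 0.979304): observed ΔN = -318.0 m, observed ΔE = -443.2 m.
Subtracting the expected shift leaves a residual of -318.0 − (-343.2) = 25.2 m north and -443.2 − (-401.1) = -42.1 m east.
Residual distance = √(25.2² + (-42.1)²) = 49.1 m.

49 m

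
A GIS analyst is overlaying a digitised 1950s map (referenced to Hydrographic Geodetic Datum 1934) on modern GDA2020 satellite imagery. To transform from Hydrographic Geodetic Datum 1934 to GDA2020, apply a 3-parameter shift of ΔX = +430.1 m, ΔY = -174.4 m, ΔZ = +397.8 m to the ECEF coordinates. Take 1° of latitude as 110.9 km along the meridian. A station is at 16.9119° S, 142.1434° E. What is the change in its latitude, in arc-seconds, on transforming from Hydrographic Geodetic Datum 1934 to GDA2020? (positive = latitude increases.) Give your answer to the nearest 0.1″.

Δφ = 8.1″

sin φ = -0.290901, cos φ = 0.956753, sin λ = 0.613687, cos λ = -0.789549.
North component: ΔN = −sin φ cos λ·ΔX − sin φ sin λ·ΔY + cos φ·ΔZ = −(-0.290901)(-0.789549)(430.1) − (-0.290901)(0.613687)(-174.4) + (0.956753)(397.8) = 250.68 m.
1° of latitude spans 110900 m, so Δφ = 250.68 / 110900 × 3600 = 8.137″.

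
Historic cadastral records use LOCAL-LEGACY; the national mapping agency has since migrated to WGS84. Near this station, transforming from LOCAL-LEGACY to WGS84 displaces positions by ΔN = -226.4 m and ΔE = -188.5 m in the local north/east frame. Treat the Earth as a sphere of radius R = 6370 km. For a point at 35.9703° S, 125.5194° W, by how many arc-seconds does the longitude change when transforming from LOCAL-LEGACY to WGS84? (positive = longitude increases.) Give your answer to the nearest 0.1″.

At latitude -35.9703°, cos φ = 0.809322.
One radian of longitude at latitude φ spans R cos φ, so Δλ = ΔE / (R cos φ) = -188.5 / (6370000 × 0.809322) = -3.6564e-05 rad = -7.542″.

Δλ = -7.5″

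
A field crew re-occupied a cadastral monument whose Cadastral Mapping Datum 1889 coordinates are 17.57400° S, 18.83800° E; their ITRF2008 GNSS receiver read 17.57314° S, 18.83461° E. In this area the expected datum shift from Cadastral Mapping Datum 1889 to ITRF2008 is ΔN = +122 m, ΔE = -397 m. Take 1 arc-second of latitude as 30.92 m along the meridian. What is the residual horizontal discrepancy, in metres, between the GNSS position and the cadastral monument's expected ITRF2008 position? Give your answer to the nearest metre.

46 m

Observed coordinate differences: Δφ = +0.00086°, Δλ = -0.00339°.
Converting to metres (1° lat = 111312 m, cos φ = 0.953328): observed ΔN = 95.7 m, observed ΔE = -359.7 m.
Subtracting the expected shift leaves a residual of 95.7 − (122) = -26.3 m north and -359.7 − (-397) = 37.3 m east.
Residual distance = √((-26.3)² + 37.3²) = 45.6 m.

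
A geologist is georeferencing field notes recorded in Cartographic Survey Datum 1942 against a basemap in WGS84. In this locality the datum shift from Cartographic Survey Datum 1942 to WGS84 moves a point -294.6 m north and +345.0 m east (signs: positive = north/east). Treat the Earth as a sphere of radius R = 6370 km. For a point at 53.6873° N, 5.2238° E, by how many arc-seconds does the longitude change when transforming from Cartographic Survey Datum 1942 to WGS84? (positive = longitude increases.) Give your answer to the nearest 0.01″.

At latitude 53.6873°, cos φ = 0.592192.
One radian of longitude at latitude φ spans R cos φ, so Δλ = ΔE / (R cos φ) = 345.0 / (6370000 × 0.592192) = 9.1457e-05 rad = 18.864″.

Δλ = 18.86″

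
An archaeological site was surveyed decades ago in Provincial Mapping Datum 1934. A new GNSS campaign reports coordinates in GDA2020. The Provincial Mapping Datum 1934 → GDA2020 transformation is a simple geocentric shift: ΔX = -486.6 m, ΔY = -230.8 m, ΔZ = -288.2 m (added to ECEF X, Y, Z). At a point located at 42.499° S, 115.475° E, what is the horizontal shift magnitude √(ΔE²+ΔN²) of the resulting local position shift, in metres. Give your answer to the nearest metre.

579 m

At φ = -42.499°, λ = 115.475°: sin φ = -0.675577, cos φ = 0.737289, sin λ = 0.902773, cos λ = -0.430117.
ΔE = −sin λ·ΔX + cos λ·ΔY = −(0.902773)·(-486.6) + (-0.430117)·(-230.8) = 538.56 m.
ΔN = −sin φ cos λ·ΔX − sin φ sin λ·ΔY + cos φ·ΔZ = −(-0.675577)(-0.430117)(-486.6) − (-0.675577)(0.902773)(-230.8) + (0.737289)(-288.2) = -211.86 m.
Horizontal magnitude = √(ΔE² + ΔN²) = √(538.56² + (-211.86)²) = 578.73 m.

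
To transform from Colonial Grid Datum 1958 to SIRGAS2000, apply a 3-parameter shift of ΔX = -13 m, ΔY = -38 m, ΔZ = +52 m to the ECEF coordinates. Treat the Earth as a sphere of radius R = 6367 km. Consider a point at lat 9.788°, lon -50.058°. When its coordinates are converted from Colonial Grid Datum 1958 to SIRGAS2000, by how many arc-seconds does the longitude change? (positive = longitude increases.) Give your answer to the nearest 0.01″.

Δλ = -1.13″

sin φ = 0.170003, cos φ = 0.985444, sin λ = -0.766695, cos λ = 0.642012.
East component: ΔE = −sin λ·ΔX + cos λ·ΔY = −(-0.766695)(-13) + (0.642012)(-38) = -34.36 m.
1° of latitude spans πR/180 = 111125 m; at latitude φ, 1° of longitude spans that × cos φ = 109507.5 m, so Δλ = -34.36 / 109507.5 × 3600 = -1.130″.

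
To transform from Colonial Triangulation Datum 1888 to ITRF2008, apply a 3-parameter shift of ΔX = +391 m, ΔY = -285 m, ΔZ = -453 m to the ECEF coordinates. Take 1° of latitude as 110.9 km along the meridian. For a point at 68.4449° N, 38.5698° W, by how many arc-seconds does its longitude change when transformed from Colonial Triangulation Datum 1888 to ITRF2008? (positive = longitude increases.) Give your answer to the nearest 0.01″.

Δλ = 1.85″

sin φ = 0.930065, cos φ = 0.367396, sin λ = -0.623468, cos λ = 0.781849.
East component: ΔE = −sin λ·ΔX + cos λ·ΔY = −(-0.623468)(391) + (0.781849)(-285) = 20.95 m.
1° of latitude spans 110900 m; at latitude φ, 1° of longitude spans that × cos φ = 40744.2 m, so Δλ = 20.95 / 40744.2 × 3600 = 1.851″.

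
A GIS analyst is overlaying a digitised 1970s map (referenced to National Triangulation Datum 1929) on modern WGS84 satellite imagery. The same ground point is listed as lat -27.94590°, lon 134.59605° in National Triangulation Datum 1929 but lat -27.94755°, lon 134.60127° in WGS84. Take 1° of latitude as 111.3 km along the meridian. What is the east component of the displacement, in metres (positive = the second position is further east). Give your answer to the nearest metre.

Δφ = -27.94755° − -27.94590° = -0.00165°; Δλ = 134.60127° − 134.59605° = +0.00522°.
ΔN = Δφ × 111300 = -183.6 m; ΔE = Δλ × 111300 × cos(-27.94590°) = +0.00522 × 111300 × 0.883390 = 513.2 m.

ΔE = 513 m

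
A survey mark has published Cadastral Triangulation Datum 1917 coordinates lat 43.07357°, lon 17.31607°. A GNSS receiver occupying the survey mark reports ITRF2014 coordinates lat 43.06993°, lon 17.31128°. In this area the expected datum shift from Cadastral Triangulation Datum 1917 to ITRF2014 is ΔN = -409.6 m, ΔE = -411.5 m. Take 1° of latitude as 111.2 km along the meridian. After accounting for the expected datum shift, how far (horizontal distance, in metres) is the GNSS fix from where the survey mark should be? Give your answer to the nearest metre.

23 m

Observed coordinate differences: Δφ = -0.00364°, Δλ = -0.00479°.
Converting to metres (1° lat = 111200 m, cos φ = 0.730477): observed ΔN = -404.8 m, observed ΔE = -389.1 m.
Subtracting the expected shift leaves a residual of -404.8 − (-409.6) = 4.8 m north and -389.1 − (-411.5) = 22.4 m east.
Residual distance = √(4.8² + 22.4²) = 22.9 m.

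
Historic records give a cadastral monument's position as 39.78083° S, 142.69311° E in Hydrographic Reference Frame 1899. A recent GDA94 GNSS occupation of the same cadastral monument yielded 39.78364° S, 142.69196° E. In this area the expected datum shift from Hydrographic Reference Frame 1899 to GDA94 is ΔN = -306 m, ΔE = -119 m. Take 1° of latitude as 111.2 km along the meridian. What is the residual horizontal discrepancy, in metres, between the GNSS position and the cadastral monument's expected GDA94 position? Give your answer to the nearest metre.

22 m

Observed coordinate differences: Δφ = -0.00281°, Δλ = -0.00115°.
Converting to metres (1° lat = 111200 m, cos φ = 0.768498): observed ΔN = -312.5 m, observed ΔE = -98.3 m.
Subtracting the expected shift leaves a residual of -312.5 − (-306) = -6.5 m north and -98.3 − (-119) = 20.7 m east.
Residual distance = √((-6.5)² + 20.7²) = 21.7 m.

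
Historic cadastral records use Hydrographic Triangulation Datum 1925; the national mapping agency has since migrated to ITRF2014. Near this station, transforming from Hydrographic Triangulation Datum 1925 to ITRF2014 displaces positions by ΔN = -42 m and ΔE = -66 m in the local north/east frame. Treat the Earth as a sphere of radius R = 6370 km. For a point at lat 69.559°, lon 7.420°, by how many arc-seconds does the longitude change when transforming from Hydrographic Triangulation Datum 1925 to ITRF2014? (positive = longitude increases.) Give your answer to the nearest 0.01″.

Δλ = -6.12″

At latitude 69.559°, cos φ = 0.349243.
One radian of longitude at latitude φ spans R cos φ, so Δλ = ΔE / (R cos φ) = -66.0 / (6370000 × 0.349243) = -2.9667e-05 rad = -6.119″.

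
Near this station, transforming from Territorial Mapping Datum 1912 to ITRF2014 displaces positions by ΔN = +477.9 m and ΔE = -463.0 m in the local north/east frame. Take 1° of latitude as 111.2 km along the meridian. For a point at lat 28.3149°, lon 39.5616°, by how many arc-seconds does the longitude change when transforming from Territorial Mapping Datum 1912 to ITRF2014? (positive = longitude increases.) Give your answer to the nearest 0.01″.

Δλ = -17.03″

At latitude 28.3149°, cos φ = 0.880354.
1° of longitude at this latitude = 111.2 × cos φ = 97.90 km, so Δλ = -463.0 / 97895.4 = -0.0047295° = -17.026″.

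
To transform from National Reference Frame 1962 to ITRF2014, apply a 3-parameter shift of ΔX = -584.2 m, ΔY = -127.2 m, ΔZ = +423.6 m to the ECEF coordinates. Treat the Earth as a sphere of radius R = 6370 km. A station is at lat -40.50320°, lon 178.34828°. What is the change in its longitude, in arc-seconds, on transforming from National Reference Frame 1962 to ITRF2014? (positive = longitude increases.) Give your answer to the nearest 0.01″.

Δλ = 6.13″

sin φ = -0.649491, cos φ = 0.760370, sin λ = 0.028824, cos λ = -0.999585.
East component: ΔE = −sin λ·ΔX + cos λ·ΔY = −(0.028824)(-584.2) + (-0.999585)(-127.2) = 143.99 m.
1° of latitude spans πR/180 = 111177 m; at latitude φ, 1° of longitude spans that × cos φ = 84536.0 m, so Δλ = 143.99 / 84536.0 × 3600 = 6.132″.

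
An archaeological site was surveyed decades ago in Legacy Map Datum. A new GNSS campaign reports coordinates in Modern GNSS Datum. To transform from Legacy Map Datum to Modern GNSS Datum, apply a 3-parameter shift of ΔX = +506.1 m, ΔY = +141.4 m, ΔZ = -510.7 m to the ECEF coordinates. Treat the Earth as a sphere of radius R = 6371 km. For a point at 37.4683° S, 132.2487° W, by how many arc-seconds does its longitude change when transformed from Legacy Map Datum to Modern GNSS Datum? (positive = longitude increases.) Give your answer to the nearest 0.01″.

Δλ = 11.40″

sin φ = -0.608322, cos φ = 0.793690, sin λ = -0.740233, cos λ = -0.672350.
East component: ΔE = −sin λ·ΔX + cos λ·ΔY = −(-0.740233)(506.1) + (-0.672350)(141.4) = 279.56 m.
1° of latitude spans πR/180 = 111195 m; at latitude φ, 1° of longitude spans that × cos φ = 88254.3 m, so Δλ = 279.56 / 88254.3 × 3600 = 11.404″.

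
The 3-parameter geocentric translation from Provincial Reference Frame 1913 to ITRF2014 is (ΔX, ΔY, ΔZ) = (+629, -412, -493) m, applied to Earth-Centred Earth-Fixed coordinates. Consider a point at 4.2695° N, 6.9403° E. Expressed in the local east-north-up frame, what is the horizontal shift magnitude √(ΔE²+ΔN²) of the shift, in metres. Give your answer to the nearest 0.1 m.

721.7 m

The local east axis at (φ, λ) is (−sin λ, cos λ, 0), so ΔE = −sin(6.9403°)·629 + cos(6.9403°)·(-412) = -484.99 m.
The local north axis is (−sin φ cos λ, −sin φ sin λ, cos φ), giving ΔN = -46.485 + 3.706 − 491.632 = -534.41 m.
Horizontal magnitude = √(ΔE² + ΔN²) = √((-484.99)² + (-534.41)²) = 721.67 m.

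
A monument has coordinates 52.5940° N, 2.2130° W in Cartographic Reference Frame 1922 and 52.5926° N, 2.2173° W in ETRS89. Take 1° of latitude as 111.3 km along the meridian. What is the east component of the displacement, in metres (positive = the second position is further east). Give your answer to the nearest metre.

Δφ = 52.5926° − 52.5940° = -0.0014°; Δλ = -2.2173° − -2.2130° = -0.0043°.
ΔN = Δφ × 111300 = -155.8 m; ΔE = Δλ × 111300 × cos(52.5940°) = -0.0043 × 111300 × 0.607459 = -290.7 m.

ΔE = -291 m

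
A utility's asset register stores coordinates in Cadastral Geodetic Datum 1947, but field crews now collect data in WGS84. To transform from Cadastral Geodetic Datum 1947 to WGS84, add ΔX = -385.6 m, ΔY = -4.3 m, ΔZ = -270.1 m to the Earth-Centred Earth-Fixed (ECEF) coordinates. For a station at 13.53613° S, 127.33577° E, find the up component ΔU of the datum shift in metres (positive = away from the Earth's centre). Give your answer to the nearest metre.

At φ = -13.53613°, λ = 127.33577°: sin φ = -0.234058, cos φ = 0.972223, sin λ = 0.795095, cos λ = -0.606485.
ΔU = cos φ cos λ·ΔX + cos φ sin λ·ΔY + sin φ·ΔZ = (0.972223)(-0.606485)(-385.6) + (0.972223)(0.795095)(-4.3) + (-0.234058)(-270.1) = 287.26 m.

ΔU = 287 m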